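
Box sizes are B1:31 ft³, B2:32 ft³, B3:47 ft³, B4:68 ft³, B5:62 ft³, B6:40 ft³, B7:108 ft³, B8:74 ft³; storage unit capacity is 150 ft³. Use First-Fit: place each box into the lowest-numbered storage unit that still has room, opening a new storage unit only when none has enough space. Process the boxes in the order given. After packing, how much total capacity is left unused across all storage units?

Put B1 (31 ft³) in storage unit 1; 119 ft³ remain.
Put B2 (32 ft³) in storage unit 1; 87 ft³ remain.
Put B3 (47 ft³) in storage unit 1; 40 ft³ remain.
Put B4 (68 ft³) in storage unit 2; 82 ft³ remain.
Put B5 (62 ft³) in storage unit 2; 20 ft³ remain.
Put B6 (40 ft³) in storage unit 1; 0 ft³ remain.
Put B7 (108 ft³) in storage unit 3; 42 ft³ remain.
Put B8 (74 ft³) in storage unit 4; 76 ft³ remain.
4 storage units × 150 ft³ = 600 ft³; used 462 ft³; unused 138 ft³.

138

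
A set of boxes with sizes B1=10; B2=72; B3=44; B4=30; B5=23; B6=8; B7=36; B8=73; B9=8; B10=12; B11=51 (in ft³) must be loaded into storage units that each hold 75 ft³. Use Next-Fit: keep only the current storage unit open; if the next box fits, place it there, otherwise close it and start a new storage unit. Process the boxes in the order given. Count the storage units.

storage unit 1: place B1 (10 ft³), 65 ft³ left
storage unit 2: place B2 (72 ft³), 3 ft³ left
storage unit 3: place B3 (44 ft³), 31 ft³ left
storage unit 3: place B4 (30 ft³), 1 ft³ left
storage unit 4: place B5 (23 ft³), 52 ft³ left
storage unit 4: place B6 (8 ft³), 44 ft³ left
storage unit 4: place B7 (36 ft³), 8 ft³ left
storage unit 5: place B8 (73 ft³), 2 ft³ left
storage unit 6: place B9 (8 ft³), 67 ft³ left
storage unit 6: place B10 (12 ft³), 55 ft³ left
storage unit 6: place B11 (51 ft³), 4 ft³ left

6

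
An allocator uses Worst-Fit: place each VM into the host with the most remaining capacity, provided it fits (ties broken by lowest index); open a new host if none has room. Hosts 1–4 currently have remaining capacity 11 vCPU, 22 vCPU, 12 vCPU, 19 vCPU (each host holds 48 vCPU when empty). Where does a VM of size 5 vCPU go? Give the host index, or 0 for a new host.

2

Hosts with room: host 1 (11 vCPU), host 2 (22 vCPU), host 3 (12 vCPU), host 4 (19 vCPU).
Most room is host 2 with 22 vCPU free.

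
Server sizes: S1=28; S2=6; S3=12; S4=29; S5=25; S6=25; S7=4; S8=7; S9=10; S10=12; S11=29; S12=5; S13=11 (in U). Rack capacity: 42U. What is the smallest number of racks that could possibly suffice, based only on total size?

Total size = 28 + 6 + 12 + 29 + 25 + 25 + 4 + 7 + 10 + 12 + 29 + 5 + 11 = 203U.
⌈203 / 42⌉ = 5.

5 racks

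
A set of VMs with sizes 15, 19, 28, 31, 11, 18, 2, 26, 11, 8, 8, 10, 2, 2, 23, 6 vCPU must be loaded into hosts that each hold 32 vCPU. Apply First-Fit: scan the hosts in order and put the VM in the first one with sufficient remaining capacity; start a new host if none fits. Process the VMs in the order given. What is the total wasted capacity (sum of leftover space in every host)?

36

host 1: place 15 vCPU, 17 vCPU left
host 2: place 19 vCPU, 13 vCPU left
host 3: place 28 vCPU, 4 vCPU left
host 4: place 31 vCPU, 1 vCPU left
host 1: place 11 vCPU, 6 vCPU left
host 5: place 18 vCPU, 14 vCPU left
host 1: place 2 vCPU, 4 vCPU left
host 6: place 26 vCPU, 6 vCPU left
host 2: place 11 vCPU, 2 vCPU left
host 5: place 8 vCPU, 6 vCPU left
host 7: place 8 vCPU, 24 vCPU left
host 7: place 10 vCPU, 14 vCPU left
host 1: place 2 vCPU, 2 vCPU left
host 1: place 2 vCPU, 0 vCPU left
host 8: place 23 vCPU, 9 vCPU left
host 5: place 6 vCPU, 0 vCPU left
8 hosts × 32 vCPU = 256 vCPU; used 220 vCPU; unused 36 vCPU.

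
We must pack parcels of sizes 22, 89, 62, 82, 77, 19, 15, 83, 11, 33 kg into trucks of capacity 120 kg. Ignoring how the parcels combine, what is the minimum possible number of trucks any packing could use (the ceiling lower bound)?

Total size = 22 + 89 + 62 + 82 + 77 + 19 + 15 + 83 + 11 + 33 = 493 kg.
⌈493 / 120⌉ = 5.

5 trucks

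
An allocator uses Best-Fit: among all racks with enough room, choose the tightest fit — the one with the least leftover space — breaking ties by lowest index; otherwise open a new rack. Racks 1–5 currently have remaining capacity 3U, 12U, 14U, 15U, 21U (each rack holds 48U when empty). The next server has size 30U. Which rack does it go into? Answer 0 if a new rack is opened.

No rack has ≥ 30U free, so a new rack is opened.

0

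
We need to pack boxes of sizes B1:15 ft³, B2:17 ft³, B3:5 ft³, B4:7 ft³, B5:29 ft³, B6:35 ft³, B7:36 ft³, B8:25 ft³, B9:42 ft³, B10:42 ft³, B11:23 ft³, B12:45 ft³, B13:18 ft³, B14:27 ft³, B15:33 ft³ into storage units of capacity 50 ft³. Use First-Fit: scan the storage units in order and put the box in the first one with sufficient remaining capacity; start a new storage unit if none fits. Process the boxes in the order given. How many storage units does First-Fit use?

10 storage units

Put B1 (15 ft³) in storage unit 1; 35 ft³ remain.
Put B2 (17 ft³) in storage unit 1; 18 ft³ remain.
Put B3 (5 ft³) in storage unit 1; 13 ft³ remain.
Put B4 (7 ft³) in storage unit 1; 6 ft³ remain.
Put B5 (29 ft³) in storage unit 2; 21 ft³ remain.
Put B6 (35 ft³) in storage unit 3; 15 ft³ remain.
Put B7 (36 ft³) in storage unit 4; 14 ft³ remain.
Put B8 (25 ft³) in storage unit 5; 25 ft³ remain.
Put B9 (42 ft³) in storage unit 6; 8 ft³ remain.
Put B10 (42 ft³) in storage unit 7; 8 ft³ remain.
Put B11 (23 ft³) in storage unit 5; 2 ft³ remain.
Put B12 (45 ft³) in storage unit 8; 5 ft³ remain.
Put B13 (18 ft³) in storage unit 2; 3 ft³ remain.
Put B14 (27 ft³) in storage unit 9; 23 ft³ remain.
Put B15 (33 ft³) in storage unit 10; 17 ft³ remain.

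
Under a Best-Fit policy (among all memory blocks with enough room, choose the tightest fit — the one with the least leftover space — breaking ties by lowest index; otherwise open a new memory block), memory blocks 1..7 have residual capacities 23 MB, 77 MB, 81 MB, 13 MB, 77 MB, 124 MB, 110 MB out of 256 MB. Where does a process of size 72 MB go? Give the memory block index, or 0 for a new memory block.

Memory blocks with room: memory block 2 (77 MB), memory block 3 (81 MB), memory block 5 (77 MB), memory block 6 (124 MB), memory block 7 (110 MB).
Tightest fit is memory block 2 with 77 MB free.

2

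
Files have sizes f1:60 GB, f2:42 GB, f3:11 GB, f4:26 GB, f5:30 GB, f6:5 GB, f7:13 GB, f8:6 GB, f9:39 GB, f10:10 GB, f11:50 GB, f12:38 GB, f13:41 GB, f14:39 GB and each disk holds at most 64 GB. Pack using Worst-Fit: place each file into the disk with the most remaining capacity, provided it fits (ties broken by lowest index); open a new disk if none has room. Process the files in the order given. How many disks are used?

8

f1 (60 GB) → disk 1 (remaining 4 GB)
f2 (42 GB) → disk 2 (remaining 22 GB)
f3 (11 GB) → disk 2 (remaining 11 GB)
f4 (26 GB) → disk 3 (remaining 38 GB)
f5 (30 GB) → disk 3 (remaining 8 GB)
f6 (5 GB) → disk 2 (remaining 6 GB)
f7 (13 GB) → disk 4 (remaining 51 GB)
f8 (6 GB) → disk 4 (remaining 45 GB)
f9 (39 GB) → disk 4 (remaining 6 GB)
f10 (10 GB) → disk 5 (remaining 54 GB)
f11 (50 GB) → disk 5 (remaining 4 GB)
f12 (38 GB) → disk 6 (remaining 26 GB)
f13 (41 GB) → disk 7 (remaining 23 GB)
f14 (39 GB) → disk 8 (remaining 25 GB)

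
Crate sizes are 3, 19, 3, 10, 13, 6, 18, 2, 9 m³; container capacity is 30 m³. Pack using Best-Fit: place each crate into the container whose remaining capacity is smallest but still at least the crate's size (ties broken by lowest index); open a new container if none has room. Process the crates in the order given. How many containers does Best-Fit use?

Put 3 m³ in container 1; 27 m³ remain.
Put 19 m³ in container 1; 8 m³ remain.
Put 3 m³ in container 1; 5 m³ remain.
Put 10 m³ in container 2; 20 m³ remain.
Put 13 m³ in container 2; 7 m³ remain.
Put 6 m³ in container 2; 1 m³ remain.
Put 18 m³ in container 3; 12 m³ remain.
Put 2 m³ in container 1; 3 m³ remain.
Put 9 m³ in container 3; 3 m³ remain.
Final containers: [3,19,3,2] [10,13,6] [18,9].

3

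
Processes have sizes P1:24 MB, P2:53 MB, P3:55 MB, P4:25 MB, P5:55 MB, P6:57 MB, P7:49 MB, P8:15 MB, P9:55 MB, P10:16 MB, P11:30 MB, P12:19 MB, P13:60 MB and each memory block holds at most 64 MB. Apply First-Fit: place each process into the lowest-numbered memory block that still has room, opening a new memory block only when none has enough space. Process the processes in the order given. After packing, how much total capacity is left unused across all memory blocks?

127

Put P1 (24 MB) in memory block 1; 40 MB remain.
Put P2 (53 MB) in memory block 2; 11 MB remain.
Put P3 (55 MB) in memory block 3; 9 MB remain.
Put P4 (25 MB) in memory block 1; 15 MB remain.
Put P5 (55 MB) in memory block 4; 9 MB remain.
Put P6 (57 MB) in memory block 5; 7 MB remain.
Put P7 (49 MB) in memory block 6; 15 MB remain.
Put P8 (15 MB) in memory block 1; 0 MB remain.
Put P9 (55 MB) in memory block 7; 9 MB remain.
Put P10 (16 MB) in memory block 8; 48 MB remain.
Put P11 (30 MB) in memory block 8; 18 MB remain.
Put P12 (19 MB) in memory block 9; 45 MB remain.
Put P13 (60 MB) in memory block 10; 4 MB remain.
10 memory blocks × 64 MB = 640 MB; used 513 MB; unused 127 MB.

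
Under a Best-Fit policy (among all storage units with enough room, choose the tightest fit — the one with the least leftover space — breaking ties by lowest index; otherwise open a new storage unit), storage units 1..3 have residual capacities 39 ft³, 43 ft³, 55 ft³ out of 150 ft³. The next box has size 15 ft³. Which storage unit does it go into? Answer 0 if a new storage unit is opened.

1

Storage units with room: storage unit 1 (39 ft³), storage unit 2 (43 ft³), storage unit 3 (55 ft³).
Tightest fit is storage unit 1 with 39 ft³ free.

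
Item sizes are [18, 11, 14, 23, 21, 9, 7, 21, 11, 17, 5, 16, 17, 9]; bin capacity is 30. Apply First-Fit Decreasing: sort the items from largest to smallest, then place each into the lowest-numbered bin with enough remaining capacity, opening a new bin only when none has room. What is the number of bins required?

7 bins

Sorted descending: 23, 21, 21, 18, 17, 17, 16, 14, 11, 11, 9, 9, 7, 5.
Put 23 in bin 1; 7 remain.
Put 21 in bin 2; 9 remain.
Put 21 in bin 3; 9 remain.
Put 18 in bin 4; 12 remain.
Put 17 in bin 5; 13 remain.
Put 17 in bin 6; 13 remain.
Put 16 in bin 7; 14 remain.
Put 14 in bin 7; 0 remain.
Put 11 in bin 4; 1 remain.
Put 11 in bin 5; 2 remain.
Put 9 in bin 2; 0 remain.
Put 9 in bin 3; 0 remain.
Put 7 in bin 1; 0 remain.
Put 5 in bin 6; 8 remain.
Final bins: [23,7] [21,9] [21,9] [18,11] [17,11] [17,5] [16,14].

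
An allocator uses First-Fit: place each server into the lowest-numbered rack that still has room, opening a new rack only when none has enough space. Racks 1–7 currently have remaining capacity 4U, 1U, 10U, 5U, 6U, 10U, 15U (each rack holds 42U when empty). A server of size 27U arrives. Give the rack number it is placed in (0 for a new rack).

No rack has ≥ 27U free, so a new rack is opened.

0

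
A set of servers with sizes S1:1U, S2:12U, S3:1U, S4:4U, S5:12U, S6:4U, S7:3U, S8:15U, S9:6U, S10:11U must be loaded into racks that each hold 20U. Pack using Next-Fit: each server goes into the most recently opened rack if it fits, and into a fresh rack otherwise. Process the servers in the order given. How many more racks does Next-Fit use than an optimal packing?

Next-Fit: [1,12,1,4] [12,4,3] [15] [6,11] → 4 racks.
Total size 69U; any packing needs at least ⌈69/20⌉ = 4 racks.
So 4 is already optimal.

0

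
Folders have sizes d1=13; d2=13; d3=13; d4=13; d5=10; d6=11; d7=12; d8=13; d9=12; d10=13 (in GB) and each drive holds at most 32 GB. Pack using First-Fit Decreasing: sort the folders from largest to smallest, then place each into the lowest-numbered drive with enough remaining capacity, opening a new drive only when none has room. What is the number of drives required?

Sorted descending: 13, 13, 13, 13, 13, 13, 12, 12, 11, 10.
Put 13 GB in drive 1; 19 GB remain.
Put 13 GB in drive 1; 6 GB remain.
Put 13 GB in drive 2; 19 GB remain.
Put 13 GB in drive 2; 6 GB remain.
Put 13 GB in drive 3; 19 GB remain.
Put 13 GB in drive 3; 6 GB remain.
Put 12 GB in drive 4; 20 GB remain.
Put 12 GB in drive 4; 8 GB remain.
Put 11 GB in drive 5; 21 GB remain.
Put 10 GB in drive 5; 11 GB remain.
Final drives: [13,13] [13,13] [13,13] [12,12] [11,10].

5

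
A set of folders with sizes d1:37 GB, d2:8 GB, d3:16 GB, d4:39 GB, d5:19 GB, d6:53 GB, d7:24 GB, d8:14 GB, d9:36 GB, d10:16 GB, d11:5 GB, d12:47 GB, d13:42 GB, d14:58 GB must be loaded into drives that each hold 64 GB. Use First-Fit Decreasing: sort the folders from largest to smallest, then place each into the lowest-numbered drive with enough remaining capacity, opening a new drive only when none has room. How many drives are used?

7 drives

Sorted descending: 58, 53, 47, 42, 39, 37, 36, 24, 19, 16, 16, 14, 8, 5.
58 GB → drive 1 (remaining 6 GB)
53 GB → drive 2 (remaining 11 GB)
47 GB → drive 3 (remaining 17 GB)
42 GB → drive 4 (remaining 22 GB)
39 GB → drive 5 (remaining 25 GB)
37 GB → drive 6 (remaining 27 GB)
36 GB → drive 7 (remaining 28 GB)
24 GB → drive 5 (remaining 1 GB)
19 GB → drive 4 (remaining 3 GB)
16 GB → drive 3 (remaining 1 GB)
16 GB → drive 6 (remaining 11 GB)
14 GB → drive 7 (remaining 14 GB)
8 GB → drive 2 (remaining 3 GB)
5 GB → drive 1 (remaining 1 GB)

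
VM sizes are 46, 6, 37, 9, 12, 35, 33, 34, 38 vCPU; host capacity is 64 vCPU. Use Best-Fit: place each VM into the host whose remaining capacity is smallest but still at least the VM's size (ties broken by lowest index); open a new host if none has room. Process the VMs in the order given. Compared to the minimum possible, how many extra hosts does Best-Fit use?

Best-Fit: [46,6,9] [37,12] [35] [33] [34] [38] → 6 hosts.
6 VMs exceed 32 vCPU (half the capacity), and no two of those can share a host, so at least 6 hosts are needed.
So 6 is already optimal.

0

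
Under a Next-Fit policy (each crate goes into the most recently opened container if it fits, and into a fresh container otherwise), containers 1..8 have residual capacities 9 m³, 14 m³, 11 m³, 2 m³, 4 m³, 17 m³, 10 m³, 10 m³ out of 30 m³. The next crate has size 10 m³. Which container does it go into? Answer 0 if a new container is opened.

Next-Fit only looks at container 8, which has 10 m³ free.
10 m³ fits there.

8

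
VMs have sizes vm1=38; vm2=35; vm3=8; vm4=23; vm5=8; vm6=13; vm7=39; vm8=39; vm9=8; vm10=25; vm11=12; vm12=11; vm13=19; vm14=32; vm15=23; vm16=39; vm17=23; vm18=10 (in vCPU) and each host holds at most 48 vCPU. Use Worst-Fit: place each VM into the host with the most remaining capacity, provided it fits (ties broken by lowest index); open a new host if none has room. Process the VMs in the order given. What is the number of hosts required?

10

vm1 (38 vCPU) → host 1 (remaining 10 vCPU)
vm2 (35 vCPU) → host 2 (remaining 13 vCPU)
vm3 (8 vCPU) → host 2 (remaining 5 vCPU)
vm4 (23 vCPU) → host 3 (remaining 25 vCPU)
vm5 (8 vCPU) → host 3 (remaining 17 vCPU)
vm6 (13 vCPU) → host 3 (remaining 4 vCPU)
vm7 (39 vCPU) → host 4 (remaining 9 vCPU)
vm8 (39 vCPU) → host 5 (remaining 9 vCPU)
vm9 (8 vCPU) → host 1 (remaining 2 vCPU)
vm10 (25 vCPU) → host 6 (remaining 23 vCPU)
vm11 (12 vCPU) → host 6 (remaining 11 vCPU)
vm12 (11 vCPU) → host 6 (remaining 0 vCPU)
vm13 (19 vCPU) → host 7 (remaining 29 vCPU)
vm14 (32 vCPU) → host 8 (remaining 16 vCPU)
vm15 (23 vCPU) → host 7 (remaining 6 vCPU)
vm16 (39 vCPU) → host 9 (remaining 9 vCPU)
vm17 (23 vCPU) → host 10 (remaining 25 vCPU)
vm18 (10 vCPU) → host 10 (remaining 15 vCPU)
Final hosts: [38,8] [35,8] [23,8,13] [39] [39] [25,12,11] [19,23] [32] [39] [23,10].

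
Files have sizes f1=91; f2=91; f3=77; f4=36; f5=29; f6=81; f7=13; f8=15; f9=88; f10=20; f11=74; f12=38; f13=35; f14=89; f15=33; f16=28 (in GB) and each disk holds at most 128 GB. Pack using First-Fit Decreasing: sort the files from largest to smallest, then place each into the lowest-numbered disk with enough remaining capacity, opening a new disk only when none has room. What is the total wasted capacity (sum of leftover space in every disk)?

Sorted descending: 91, 91, 89, 88, 81, 77, 74, 38, 36, 35, 33, 29, 28, 20, 15, 13.
91 GB → disk 1 (remaining 37 GB)
91 GB → disk 2 (remaining 37 GB)
89 GB → disk 3 (remaining 39 GB)
88 GB → disk 4 (remaining 40 GB)
81 GB → disk 5 (remaining 47 GB)
77 GB → disk 6 (remaining 51 GB)
74 GB → disk 7 (remaining 54 GB)
38 GB → disk 3 (remaining 1 GB)
36 GB → disk 1 (remaining 1 GB)
35 GB → disk 2 (remaining 2 GB)
33 GB → disk 4 (remaining 7 GB)
29 GB → disk 5 (remaining 18 GB)
28 GB → disk 6 (remaining 23 GB)
20 GB → disk 6 (remaining 3 GB)
15 GB → disk 5 (remaining 3 GB)
13 GB → disk 7 (remaining 41 GB)
7 disks × 128 GB = 896 GB; used 838 GB; unused 58 GB.

58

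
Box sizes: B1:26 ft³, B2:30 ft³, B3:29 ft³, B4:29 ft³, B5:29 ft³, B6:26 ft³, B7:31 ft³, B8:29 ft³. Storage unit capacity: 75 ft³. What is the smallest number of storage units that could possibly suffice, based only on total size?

Total size = 26 + 30 + 29 + 29 + 29 + 26 + 31 + 29 = 229 ft³.
⌈229 / 75⌉ = 4.

4 storage units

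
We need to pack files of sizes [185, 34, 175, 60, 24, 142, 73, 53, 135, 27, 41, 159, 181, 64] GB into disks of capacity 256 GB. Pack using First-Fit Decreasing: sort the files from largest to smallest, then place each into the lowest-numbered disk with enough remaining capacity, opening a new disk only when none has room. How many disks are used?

Sorted descending: 185, 181, 175, 159, 142, 135, 73, 64, 60, 53, 41, 34, 27, 24.
Put 185 GB in disk 1; 71 GB remain.
Put 181 GB in disk 2; 75 GB remain.
Put 175 GB in disk 3; 81 GB remain.
Put 159 GB in disk 4; 97 GB remain.
Put 142 GB in disk 5; 114 GB remain.
Put 135 GB in disk 6; 121 GB remain.
Put 73 GB in disk 2; 2 GB remain.
Put 64 GB in disk 1; 7 GB remain.
Put 60 GB in disk 3; 21 GB remain.
Put 53 GB in disk 4; 44 GB remain.
Put 41 GB in disk 4; 3 GB remain.
Put 34 GB in disk 5; 80 GB remain.
Put 27 GB in disk 5; 53 GB remain.
Put 24 GB in disk 5; 29 GB remain.
Final disks: [185,64] [181,73] [175,60] [159,53,41] [142,34,27,24] [135].

6 disks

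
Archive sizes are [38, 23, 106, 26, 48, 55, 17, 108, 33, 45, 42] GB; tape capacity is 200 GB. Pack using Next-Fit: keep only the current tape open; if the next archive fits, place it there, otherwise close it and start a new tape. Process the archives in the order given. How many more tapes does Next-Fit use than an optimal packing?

1

Next-Fit: [38,23,106,26] [48,55,17] [108,33,45] [42] → 4 tapes.
Total size 541 GB; any packing needs at least ⌈541/200⌉ = 3 tapes.
An optimal packing achieves that bound: [108,55,33] [106,48,45] [42,38,26,23,17] → 3 tapes.
Excess: 4 − 3 = 1.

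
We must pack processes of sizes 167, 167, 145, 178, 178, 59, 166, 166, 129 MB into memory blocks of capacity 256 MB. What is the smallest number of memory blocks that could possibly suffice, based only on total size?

Total size = 167 + 167 + 145 + 178 + 178 + 59 + 166 + 166 + 129 = 1355 MB.
⌈1355 / 256⌉ = 6.

6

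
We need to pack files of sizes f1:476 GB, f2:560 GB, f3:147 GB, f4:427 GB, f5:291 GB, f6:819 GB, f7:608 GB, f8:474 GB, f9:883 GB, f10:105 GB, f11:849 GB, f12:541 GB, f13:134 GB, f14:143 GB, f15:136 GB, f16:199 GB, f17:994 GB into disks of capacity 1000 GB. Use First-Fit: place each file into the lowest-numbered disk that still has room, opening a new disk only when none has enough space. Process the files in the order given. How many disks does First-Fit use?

Put f1 (476 GB) in disk 1; 524 GB remain.
Put f2 (560 GB) in disk 2; 440 GB remain.
Put f3 (147 GB) in disk 1; 377 GB remain.
Put f4 (427 GB) in disk 2; 13 GB remain.
Put f5 (291 GB) in disk 1; 86 GB remain.
Put f6 (819 GB) in disk 3; 181 GB remain.
Put f7 (608 GB) in disk 4; 392 GB remain.
Put f8 (474 GB) in disk 5; 526 GB remain.
Put f9 (883 GB) in disk 6; 117 GB remain.
Put f10 (105 GB) in disk 3; 76 GB remain.
Put f11 (849 GB) in disk 7; 151 GB remain.
Put f12 (541 GB) in disk 8; 459 GB remain.
Put f13 (134 GB) in disk 4; 258 GB remain.
Put f14 (143 GB) in disk 4; 115 GB remain.
Put f15 (136 GB) in disk 5; 390 GB remain.
Put f16 (199 GB) in disk 5; 191 GB remain.
Put f17 (994 GB) in disk 9; 6 GB remain.
Final disks: [476,147,291] [560,427] [819,105] [608,134,143] [474,136,199] [883] [849] [541] [994].

9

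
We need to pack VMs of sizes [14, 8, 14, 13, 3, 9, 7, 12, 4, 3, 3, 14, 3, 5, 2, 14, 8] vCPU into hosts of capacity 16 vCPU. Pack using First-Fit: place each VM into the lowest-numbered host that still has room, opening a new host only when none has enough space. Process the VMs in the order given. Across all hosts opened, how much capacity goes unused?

14 vCPU → host 1 (remaining 2 vCPU)
8 vCPU → host 2 (remaining 8 vCPU)
14 vCPU → host 3 (remaining 2 vCPU)
13 vCPU → host 4 (remaining 3 vCPU)
3 vCPU → host 2 (remaining 5 vCPU)
9 vCPU → host 5 (remaining 7 vCPU)
7 vCPU → host 5 (remaining 0 vCPU)
12 vCPU → host 6 (remaining 4 vCPU)
4 vCPU → host 2 (remaining 1 vCPU)
3 vCPU → host 4 (remaining 0 vCPU)
3 vCPU → host 6 (remaining 1 vCPU)
14 vCPU → host 7 (remaining 2 vCPU)
3 vCPU → host 8 (remaining 13 vCPU)
5 vCPU → host 8 (remaining 8 vCPU)
2 vCPU → host 1 (remaining 0 vCPU)
14 vCPU → host 9 (remaining 2 vCPU)
8 vCPU → host 8 (remaining 0 vCPU)
9 hosts × 16 vCPU = 144 vCPU; used 136 vCPU; unused 8 vCPU.

8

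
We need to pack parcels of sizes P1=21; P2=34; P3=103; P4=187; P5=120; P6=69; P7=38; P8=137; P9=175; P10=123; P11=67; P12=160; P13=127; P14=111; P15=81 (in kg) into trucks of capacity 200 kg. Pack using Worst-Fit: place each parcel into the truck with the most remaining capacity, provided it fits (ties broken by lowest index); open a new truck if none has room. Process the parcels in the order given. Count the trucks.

P1 (21 kg) → truck 1 (remaining 179 kg)
P2 (34 kg) → truck 1 (remaining 145 kg)
P3 (103 kg) → truck 1 (remaining 42 kg)
P4 (187 kg) → truck 2 (remaining 13 kg)
P5 (120 kg) → truck 3 (remaining 80 kg)
P6 (69 kg) → truck 3 (remaining 11 kg)
P7 (38 kg) → truck 1 (remaining 4 kg)
P8 (137 kg) → truck 4 (remaining 63 kg)
P9 (175 kg) → truck 5 (remaining 25 kg)
P10 (123 kg) → truck 6 (remaining 77 kg)
P11 (67 kg) → truck 6 (remaining 10 kg)
P12 (160 kg) → truck 7 (remaining 40 kg)
P13 (127 kg) → truck 8 (remaining 73 kg)
P14 (111 kg) → truck 9 (remaining 89 kg)
P15 (81 kg) → truck 9 (remaining 8 kg)

9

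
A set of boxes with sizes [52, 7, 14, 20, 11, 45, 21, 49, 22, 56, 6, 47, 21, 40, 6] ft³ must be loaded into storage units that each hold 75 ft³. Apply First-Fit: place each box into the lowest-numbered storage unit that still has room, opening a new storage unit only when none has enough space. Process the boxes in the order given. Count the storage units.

52 ft³ → storage unit 1 (remaining 23 ft³)
7 ft³ → storage unit 1 (remaining 16 ft³)
14 ft³ → storage unit 1 (remaining 2 ft³)
20 ft³ → storage unit 2 (remaining 55 ft³)
11 ft³ → storage unit 2 (remaining 44 ft³)
45 ft³ → storage unit 3 (remaining 30 ft³)
21 ft³ → storage unit 2 (remaining 23 ft³)
49 ft³ → storage unit 4 (remaining 26 ft³)
22 ft³ → storage unit 2 (remaining 1 ft³)
56 ft³ → storage unit 5 (remaining 19 ft³)
6 ft³ → storage unit 3 (remaining 24 ft³)
47 ft³ → storage unit 6 (remaining 28 ft³)
21 ft³ → storage unit 3 (remaining 3 ft³)
40 ft³ → storage unit 7 (remaining 35 ft³)
6 ft³ → storage unit 4 (remaining 20 ft³)
Final storage units: [52,7,14] [20,11,21,22] [45,6,21] [49,6] [56] [47] [40].

7 storage units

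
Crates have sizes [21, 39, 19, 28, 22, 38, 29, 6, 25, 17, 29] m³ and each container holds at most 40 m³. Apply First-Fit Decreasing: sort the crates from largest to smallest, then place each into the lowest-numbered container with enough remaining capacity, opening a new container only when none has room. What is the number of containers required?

8

Sorted descending: 39, 38, 29, 29, 28, 25, 22, 21, 19, 17, 6.
39 m³ → container 1 (remaining 1 m³)
38 m³ → container 2 (remaining 2 m³)
29 m³ → container 3 (remaining 11 m³)
29 m³ → container 4 (remaining 11 m³)
28 m³ → container 5 (remaining 12 m³)
25 m³ → container 6 (remaining 15 m³)
22 m³ → container 7 (remaining 18 m³)
21 m³ → container 8 (remaining 19 m³)
19 m³ → container 8 (remaining 0 m³)
17 m³ → container 7 (remaining 1 m³)
6 m³ → container 3 (remaining 5 m³)
Final containers: [39] [38] [29,6] [29] [28] [25] [22,17] [21,19].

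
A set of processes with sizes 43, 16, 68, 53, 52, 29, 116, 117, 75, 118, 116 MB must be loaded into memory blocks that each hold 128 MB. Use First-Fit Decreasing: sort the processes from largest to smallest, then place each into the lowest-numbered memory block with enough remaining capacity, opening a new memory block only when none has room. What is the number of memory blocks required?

7

Sorted descending: 118, 117, 116, 116, 75, 68, 53, 52, 43, 29, 16.
memory block 1: place 118 MB, 10 MB left
memory block 2: place 117 MB, 11 MB left
memory block 3: place 116 MB, 12 MB left
memory block 4: place 116 MB, 12 MB left
memory block 5: place 75 MB, 53 MB left
memory block 6: place 68 MB, 60 MB left
memory block 5: place 53 MB, 0 MB left
memory block 6: place 52 MB, 8 MB left
memory block 7: place 43 MB, 85 MB left
memory block 7: place 29 MB, 56 MB left
memory block 7: place 16 MB, 40 MB left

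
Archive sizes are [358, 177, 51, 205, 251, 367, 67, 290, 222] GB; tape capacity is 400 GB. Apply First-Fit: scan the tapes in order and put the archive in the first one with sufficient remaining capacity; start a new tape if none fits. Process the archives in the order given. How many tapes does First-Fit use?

7

Put 358 GB in tape 1; 42 GB remain.
Put 177 GB in tape 2; 223 GB remain.
Put 51 GB in tape 2; 172 GB remain.
Put 205 GB in tape 3; 195 GB remain.
Put 251 GB in tape 4; 149 GB remain.
Put 367 GB in tape 5; 33 GB remain.
Put 67 GB in tape 2; 105 GB remain.
Put 290 GB in tape 6; 110 GB remain.
Put 222 GB in tape 7; 178 GB remain.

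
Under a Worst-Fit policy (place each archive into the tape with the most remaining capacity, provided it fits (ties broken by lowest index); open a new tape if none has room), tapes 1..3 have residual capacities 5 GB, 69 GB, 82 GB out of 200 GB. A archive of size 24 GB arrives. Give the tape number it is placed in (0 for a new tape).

Tapes with room: tape 2 (69 GB), tape 3 (82 GB).
Most room is tape 3 with 82 GB free.

3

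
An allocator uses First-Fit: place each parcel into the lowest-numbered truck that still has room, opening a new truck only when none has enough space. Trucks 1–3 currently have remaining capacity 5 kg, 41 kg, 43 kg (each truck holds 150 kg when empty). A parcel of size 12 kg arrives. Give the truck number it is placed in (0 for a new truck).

2

Trucks with room: truck 2 (41 kg), truck 3 (43 kg).
The first with room is truck 2.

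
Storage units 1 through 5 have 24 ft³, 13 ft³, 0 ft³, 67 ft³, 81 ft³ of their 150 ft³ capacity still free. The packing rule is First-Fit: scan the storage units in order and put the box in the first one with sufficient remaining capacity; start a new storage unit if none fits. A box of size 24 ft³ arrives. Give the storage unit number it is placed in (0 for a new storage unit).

Storage units with room: storage unit 1 (24 ft³), storage unit 4 (67 ft³), storage unit 5 (81 ft³).
The first with room is storage unit 1.

1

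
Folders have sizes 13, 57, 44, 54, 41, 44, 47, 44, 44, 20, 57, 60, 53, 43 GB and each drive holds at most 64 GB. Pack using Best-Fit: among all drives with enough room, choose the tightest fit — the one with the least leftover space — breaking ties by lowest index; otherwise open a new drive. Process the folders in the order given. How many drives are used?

13 GB → drive 1 (remaining 51 GB)
57 GB → drive 2 (remaining 7 GB)
44 GB → drive 1 (remaining 7 GB)
54 GB → drive 3 (remaining 10 GB)
41 GB → drive 4 (remaining 23 GB)
44 GB → drive 5 (remaining 20 GB)
47 GB → drive 6 (remaining 17 GB)
44 GB → drive 7 (remaining 20 GB)
44 GB → drive 8 (remaining 20 GB)
20 GB → drive 5 (remaining 0 GB)
57 GB → drive 9 (remaining 7 GB)
60 GB → drive 10 (remaining 4 GB)
53 GB → drive 11 (remaining 11 GB)
43 GB → drive 12 (remaining 21 GB)
Final drives: [13,44] [57] [54] [41] [44,20] [47] [44] [44] [57] [60] [53] [43].

12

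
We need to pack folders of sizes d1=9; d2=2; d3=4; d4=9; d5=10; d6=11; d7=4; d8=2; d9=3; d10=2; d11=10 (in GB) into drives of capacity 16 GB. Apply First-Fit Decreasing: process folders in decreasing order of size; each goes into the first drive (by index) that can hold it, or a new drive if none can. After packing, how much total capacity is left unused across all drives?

Sorted descending: 11, 10, 10, 9, 9, 4, 4, 3, 2, 2, 2.
11 GB → drive 1 (remaining 5 GB)
10 GB → drive 2 (remaining 6 GB)
10 GB → drive 3 (remaining 6 GB)
9 GB → drive 4 (remaining 7 GB)
9 GB → drive 5 (remaining 7 GB)
4 GB → drive 1 (remaining 1 GB)
4 GB → drive 2 (remaining 2 GB)
3 GB → drive 3 (remaining 3 GB)
2 GB → drive 2 (remaining 0 GB)
2 GB → drive 3 (remaining 1 GB)
2 GB → drive 4 (remaining 5 GB)
5 drives × 16 GB = 80 GB; used 66 GB; unused 14 GB.

14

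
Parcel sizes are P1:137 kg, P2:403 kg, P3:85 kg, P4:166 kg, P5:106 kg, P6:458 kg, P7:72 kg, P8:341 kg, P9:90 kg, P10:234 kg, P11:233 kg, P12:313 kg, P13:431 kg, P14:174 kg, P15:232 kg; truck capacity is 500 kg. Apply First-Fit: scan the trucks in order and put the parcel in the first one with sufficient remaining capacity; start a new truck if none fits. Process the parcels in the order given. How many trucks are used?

P1 (137 kg) → truck 1 (remaining 363 kg)
P2 (403 kg) → truck 2 (remaining 97 kg)
P3 (85 kg) → truck 1 (remaining 278 kg)
P4 (166 kg) → truck 1 (remaining 112 kg)
P5 (106 kg) → truck 1 (remaining 6 kg)
P6 (458 kg) → truck 3 (remaining 42 kg)
P7 (72 kg) → truck 2 (remaining 25 kg)
P8 (341 kg) → truck 4 (remaining 159 kg)
P9 (90 kg) → truck 4 (remaining 69 kg)
P10 (234 kg) → truck 5 (remaining 266 kg)
P11 (233 kg) → truck 5 (remaining 33 kg)
P12 (313 kg) → truck 6 (remaining 187 kg)
P13 (431 kg) → truck 7 (remaining 69 kg)
P14 (174 kg) → truck 6 (remaining 13 kg)
P15 (232 kg) → truck 8 (remaining 268 kg)
Final trucks: [137,85,166,106] [403,72] [458] [341,90] [234,233] [313,174] [431] [232].

8 trucks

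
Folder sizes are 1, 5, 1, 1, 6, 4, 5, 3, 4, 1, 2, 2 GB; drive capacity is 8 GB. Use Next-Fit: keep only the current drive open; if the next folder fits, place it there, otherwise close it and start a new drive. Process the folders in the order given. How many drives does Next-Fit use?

6

drive 1: place 1 GB, 7 GB left
drive 1: place 5 GB, 2 GB left
drive 1: place 1 GB, 1 GB left
drive 1: place 1 GB, 0 GB left
drive 2: place 6 GB, 2 GB left
drive 3: place 4 GB, 4 GB left
drive 4: place 5 GB, 3 GB left
drive 4: place 3 GB, 0 GB left
drive 5: place 4 GB, 4 GB left
drive 5: place 1 GB, 3 GB left
drive 5: place 2 GB, 1 GB left
drive 6: place 2 GB, 6 GB left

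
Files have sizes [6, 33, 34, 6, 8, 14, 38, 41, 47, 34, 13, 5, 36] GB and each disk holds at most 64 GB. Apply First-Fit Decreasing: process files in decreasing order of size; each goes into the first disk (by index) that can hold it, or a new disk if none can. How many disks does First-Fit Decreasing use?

Sorted descending: 47, 41, 38, 36, 34, 34, 33, 14, 13, 8, 6, 6, 5.
disk 1: place 47 GB, 17 GB left
disk 2: place 41 GB, 23 GB left
disk 3: place 38 GB, 26 GB left
disk 4: place 36 GB, 28 GB left
disk 5: place 34 GB, 30 GB left
disk 6: place 34 GB, 30 GB left
disk 7: place 33 GB, 31 GB left
disk 1: place 14 GB, 3 GB left
disk 2: place 13 GB, 10 GB left
disk 2: place 8 GB, 2 GB left
disk 3: place 6 GB, 20 GB left
disk 3: place 6 GB, 14 GB left
disk 3: place 5 GB, 9 GB left
Final disks: [47,14] [41,13,8] [38,6,6,5] [36] [34] [34] [33].

7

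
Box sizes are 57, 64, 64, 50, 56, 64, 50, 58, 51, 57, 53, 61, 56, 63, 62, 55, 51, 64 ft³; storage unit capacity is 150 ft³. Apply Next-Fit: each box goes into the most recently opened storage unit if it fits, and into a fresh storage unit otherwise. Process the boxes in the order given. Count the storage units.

Put 57 ft³ in storage unit 1; 93 ft³ remain.
Put 64 ft³ in storage unit 1; 29 ft³ remain.
Put 64 ft³ in storage unit 2; 86 ft³ remain.
Put 50 ft³ in storage unit 2; 36 ft³ remain.
Put 56 ft³ in storage unit 3; 94 ft³ remain.
Put 64 ft³ in storage unit 3; 30 ft³ remain.
Put 50 ft³ in storage unit 4; 100 ft³ remain.
Put 58 ft³ in storage unit 4; 42 ft³ remain.
Put 51 ft³ in storage unit 5; 99 ft³ remain.
Put 57 ft³ in storage unit 5; 42 ft³ remain.
Put 53 ft³ in storage unit 6; 97 ft³ remain.
Put 61 ft³ in storage unit 6; 36 ft³ remain.
Put 56 ft³ in storage unit 7; 94 ft³ remain.
Put 63 ft³ in storage unit 7; 31 ft³ remain.
Put 62 ft³ in storage unit 8; 88 ft³ remain.
Put 55 ft³ in storage unit 8; 33 ft³ remain.
Put 51 ft³ in storage unit 9; 99 ft³ remain.
Put 64 ft³ in storage unit 9; 35 ft³ remain.

9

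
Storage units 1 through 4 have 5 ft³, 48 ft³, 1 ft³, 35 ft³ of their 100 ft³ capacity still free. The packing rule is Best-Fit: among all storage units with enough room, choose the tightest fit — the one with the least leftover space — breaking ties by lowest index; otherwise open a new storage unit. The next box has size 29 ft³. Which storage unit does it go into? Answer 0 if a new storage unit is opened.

Storage units with room: storage unit 2 (48 ft³), storage unit 4 (35 ft³).
Tightest fit is storage unit 4 with 35 ft³ free.

4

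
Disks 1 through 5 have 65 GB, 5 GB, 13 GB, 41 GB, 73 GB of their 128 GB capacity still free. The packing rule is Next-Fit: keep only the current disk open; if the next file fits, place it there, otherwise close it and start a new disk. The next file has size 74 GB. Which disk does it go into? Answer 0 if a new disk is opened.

Next-Fit only looks at disk 5, which has 73 GB free.
74 GB does not fit, so a new disk is opened.

0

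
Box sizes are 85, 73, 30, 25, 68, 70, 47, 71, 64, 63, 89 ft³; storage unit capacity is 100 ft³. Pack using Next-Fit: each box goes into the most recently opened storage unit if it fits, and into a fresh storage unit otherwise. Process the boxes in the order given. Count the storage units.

Put 85 ft³ in storage unit 1; 15 ft³ remain.
Put 73 ft³ in storage unit 2; 27 ft³ remain.
Put 30 ft³ in storage unit 3; 70 ft³ remain.
Put 25 ft³ in storage unit 3; 45 ft³ remain.
Put 68 ft³ in storage unit 4; 32 ft³ remain.
Put 70 ft³ in storage unit 5; 30 ft³ remain.
Put 47 ft³ in storage unit 6; 53 ft³ remain.
Put 71 ft³ in storage unit 7; 29 ft³ remain.
Put 64 ft³ in storage unit 8; 36 ft³ remain.
Put 63 ft³ in storage unit 9; 37 ft³ remain.
Put 89 ft³ in storage unit 10; 11 ft³ remain.

10 storage units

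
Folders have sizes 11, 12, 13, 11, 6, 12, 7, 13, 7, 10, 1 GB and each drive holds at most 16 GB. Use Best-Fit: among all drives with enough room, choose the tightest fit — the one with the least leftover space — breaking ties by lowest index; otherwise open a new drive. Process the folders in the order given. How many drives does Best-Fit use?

9 drives

drive 1: place 11 GB, 5 GB left
drive 2: place 12 GB, 4 GB left
drive 3: place 13 GB, 3 GB left
drive 4: place 11 GB, 5 GB left
drive 5: place 6 GB, 10 GB left
drive 6: place 12 GB, 4 GB left
drive 5: place 7 GB, 3 GB left
drive 7: place 13 GB, 3 GB left
drive 8: place 7 GB, 9 GB left
drive 9: place 10 GB, 6 GB left
drive 3: place 1 GB, 2 GB left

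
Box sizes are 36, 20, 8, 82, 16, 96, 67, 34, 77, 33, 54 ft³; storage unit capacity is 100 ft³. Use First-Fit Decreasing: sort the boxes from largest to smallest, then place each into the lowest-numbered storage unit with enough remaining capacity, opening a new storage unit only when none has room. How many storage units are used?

6

Sorted descending: 96, 82, 77, 67, 54, 36, 34, 33, 20, 16, 8.
storage unit 1: place 96 ft³, 4 ft³ left
storage unit 2: place 82 ft³, 18 ft³ left
storage unit 3: place 77 ft³, 23 ft³ left
storage unit 4: place 67 ft³, 33 ft³ left
storage unit 5: place 54 ft³, 46 ft³ left
storage unit 5: place 36 ft³, 10 ft³ left
storage unit 6: place 34 ft³, 66 ft³ left
storage unit 4: place 33 ft³, 0 ft³ left
storage unit 3: place 20 ft³, 3 ft³ left
storage unit 2: place 16 ft³, 2 ft³ left
storage unit 5: place 8 ft³, 2 ft³ left
Final storage units: [96] [82,16] [77,20] [67,33] [54,36,8] [34].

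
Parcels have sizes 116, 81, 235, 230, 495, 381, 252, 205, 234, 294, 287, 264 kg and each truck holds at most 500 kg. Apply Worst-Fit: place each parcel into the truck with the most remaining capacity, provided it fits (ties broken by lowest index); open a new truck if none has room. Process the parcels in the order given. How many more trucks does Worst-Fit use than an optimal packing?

1

Worst-Fit: [116,81,235] [230,252] [495] [381] [205,234] [294] [287] [264] → 8 trucks.
Total size 3074 kg; any packing needs at least ⌈3074/500⌉ = 7 trucks.
An optimal packing achieves that bound: [495] [381,116] [294,205] [287,81] [264,235] [252,234] [230] → 7 trucks.
Excess: 8 − 7 = 1.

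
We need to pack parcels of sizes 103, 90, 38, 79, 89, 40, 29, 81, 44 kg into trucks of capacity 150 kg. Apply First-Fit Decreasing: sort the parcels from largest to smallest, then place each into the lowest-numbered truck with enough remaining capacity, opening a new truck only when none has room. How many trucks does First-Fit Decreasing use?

Sorted descending: 103, 90, 89, 81, 79, 44, 40, 38, 29.
103 kg → truck 1 (remaining 47 kg)
90 kg → truck 2 (remaining 60 kg)
89 kg → truck 3 (remaining 61 kg)
81 kg → truck 4 (remaining 69 kg)
79 kg → truck 5 (remaining 71 kg)
44 kg → truck 1 (remaining 3 kg)
40 kg → truck 2 (remaining 20 kg)
38 kg → truck 3 (remaining 23 kg)
29 kg → truck 4 (remaining 40 kg)
Final trucks: [103,44] [90,40] [89,38] [81,29] [79].

5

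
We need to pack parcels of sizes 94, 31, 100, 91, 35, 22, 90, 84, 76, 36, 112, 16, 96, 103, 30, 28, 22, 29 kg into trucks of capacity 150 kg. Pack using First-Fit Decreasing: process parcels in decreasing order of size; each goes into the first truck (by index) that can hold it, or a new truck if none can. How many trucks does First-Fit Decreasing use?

9

Sorted descending: 112, 103, 100, 96, 94, 91, 90, 84, 76, 36, 35, 31, 30, 29, 28, 22, 22, 16.
112 kg → truck 1 (remaining 38 kg)
103 kg → truck 2 (remaining 47 kg)
100 kg → truck 3 (remaining 50 kg)
96 kg → truck 4 (remaining 54 kg)
94 kg → truck 5 (remaining 56 kg)
91 kg → truck 6 (remaining 59 kg)
90 kg → truck 7 (remaining 60 kg)
84 kg → truck 8 (remaining 66 kg)
76 kg → truck 9 (remaining 74 kg)
36 kg → truck 1 (remaining 2 kg)
35 kg → truck 2 (remaining 12 kg)
31 kg → truck 3 (remaining 19 kg)
30 kg → truck 4 (remaining 24 kg)
29 kg → truck 5 (remaining 27 kg)
28 kg → truck 6 (remaining 31 kg)
22 kg → truck 4 (remaining 2 kg)
22 kg → truck 5 (remaining 5 kg)
16 kg → truck 3 (remaining 3 kg)
Final trucks: [112,36] [103,35] [100,31,16] [96,30,22] [94,29,22] [91,28] [90] [84] [76].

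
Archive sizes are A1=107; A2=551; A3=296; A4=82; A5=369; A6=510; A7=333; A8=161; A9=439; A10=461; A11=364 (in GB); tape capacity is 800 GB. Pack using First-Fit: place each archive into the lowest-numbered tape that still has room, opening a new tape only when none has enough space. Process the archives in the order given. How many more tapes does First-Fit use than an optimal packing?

First-Fit: [107,551,82] [296,369] [510,161] [333,439] [461] [364] → 6 tapes.
Total size 3673 GB; any packing needs at least ⌈3673/800⌉ = 5 tapes.
An optimal packing achieves that bound: [551,161,82] [510,107] [461,333] [439,296] [369,364] → 5 tapes.
Excess: 6 − 5 = 1.

1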